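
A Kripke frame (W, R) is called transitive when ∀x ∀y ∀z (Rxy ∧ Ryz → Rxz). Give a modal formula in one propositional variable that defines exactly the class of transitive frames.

□p → □□p

This is transitivity; the standard corresponding axiom is 4: □p → □□p.
Suppose □p→□□p is valid. Take Rxy, Ryz and set V(p)={w : Rxw}. Then □p at x, so □□p at x, so □p at y, so p at z, i.e. Rxz.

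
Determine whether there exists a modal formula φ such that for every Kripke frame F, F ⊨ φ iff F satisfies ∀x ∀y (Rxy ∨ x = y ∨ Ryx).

If a class were modally definable it would be closed under disjoint unions (Goldblatt–Thomason).
Take 4 disjoint single-world reflexive frames: each is trivially connected, but their disjoint union has 4 worlds with no edge between distinct components, so it is not connected.
Hence connectedness of R is not modally definable.

Not modally definable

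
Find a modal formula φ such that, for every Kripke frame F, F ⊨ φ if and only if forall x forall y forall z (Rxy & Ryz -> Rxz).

This is transitivity; the standard corresponding axiom is 4: □p → □□p.
Suppose □p→□□p is valid. Take Rxy, Ryz and set V(p)={w : Rxw}. Then □p at x, so □□p at x, so □p at y, so p at z, i.e. Rxz.

□p → □□p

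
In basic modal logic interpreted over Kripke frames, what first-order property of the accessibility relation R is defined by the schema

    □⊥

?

emptiness of R

This schema is the Ver axiom.
Its frame correspondent is emptiness of R — ∀x ∀y ¬Rxy.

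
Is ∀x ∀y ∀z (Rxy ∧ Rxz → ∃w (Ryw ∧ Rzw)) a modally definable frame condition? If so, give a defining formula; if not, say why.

Yes — defined by ◇□p → □◇p

This is a Sahlqvist condition; the .2 axiom ◇□p → □◇p defines it.
Suppose ◇□p→□◇p is valid. Take Rxy, Rxz and set V(p)={w : Ryw}. Then □p at y so ◇□p at x, so □◇p at x, so ◇p at z, giving w with Rzw and Ryw.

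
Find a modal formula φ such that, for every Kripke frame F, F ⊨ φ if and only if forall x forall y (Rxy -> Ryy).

The condition is shift-reflexivity. The T□ schema □(□p → p) defines it.
Suppose □(□p→p) is valid. Take Rxy and set V(p)={w : Ryw}. Then at y, □p holds; since □(□p→p) at x, □p→p at y, so p at y, i.e. Ryy.

□(□p → p)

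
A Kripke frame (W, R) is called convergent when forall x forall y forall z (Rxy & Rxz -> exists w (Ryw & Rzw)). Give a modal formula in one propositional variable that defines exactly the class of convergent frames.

◇□p → □◇p

The condition is convergence. The .2 schema ◇□p → □◇p defines it.
Suppose ◇□p→□◇p is valid. Take Rxy, Rxz and set V(p)={w : Ryw}. Then □p at y so ◇□p at x, so □◇p at x, so ◇p at z, giving w with Rzw and Ryw.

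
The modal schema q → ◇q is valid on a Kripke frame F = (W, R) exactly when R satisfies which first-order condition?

reflexivity: ∀x Rxx

Replacing q by ¬q and contraposing gives the equivalent schema □q → q.
Suppose □q→q is valid. At any x set V(q)={w : Rxw}. Then □q holds at x, so q holds at x, i.e. Rxx.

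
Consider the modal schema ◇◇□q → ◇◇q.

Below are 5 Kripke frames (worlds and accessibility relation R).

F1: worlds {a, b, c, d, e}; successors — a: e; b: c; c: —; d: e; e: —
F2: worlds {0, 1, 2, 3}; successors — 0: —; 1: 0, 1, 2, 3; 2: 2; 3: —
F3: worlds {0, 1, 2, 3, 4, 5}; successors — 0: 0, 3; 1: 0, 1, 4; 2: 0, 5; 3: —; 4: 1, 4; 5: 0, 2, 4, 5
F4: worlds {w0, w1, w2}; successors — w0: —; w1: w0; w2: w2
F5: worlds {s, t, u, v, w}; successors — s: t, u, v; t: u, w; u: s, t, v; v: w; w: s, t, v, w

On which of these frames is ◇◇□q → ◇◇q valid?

Frame correspondent (Sahlqvist): ∀x ∀y (xR²y → ∃w (yRw ∧ xR²w)) — i.e. a generalized confluence (Geach) condition.
F1: satisfies the condition.
F2: fails — 1R²0 but no w with 0Rw and 1R²w.
F3: fails — 0R²3 but no w with 3Rw and 0R²w.
F4: satisfies the condition.
F5: satisfies the condition.

F1, F4, F5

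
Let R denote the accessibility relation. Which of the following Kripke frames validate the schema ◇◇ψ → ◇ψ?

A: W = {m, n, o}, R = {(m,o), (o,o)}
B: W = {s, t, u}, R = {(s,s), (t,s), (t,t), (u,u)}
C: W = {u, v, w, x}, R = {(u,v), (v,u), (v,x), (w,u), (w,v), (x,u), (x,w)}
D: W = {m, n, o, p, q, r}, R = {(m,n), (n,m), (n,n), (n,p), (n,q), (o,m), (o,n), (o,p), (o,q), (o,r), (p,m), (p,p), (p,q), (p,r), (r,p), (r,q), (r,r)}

A, B

Frame correspondent (Sahlqvist): ∀x ∀y ∀z (Rxy ∧ Ryz → Rxz) — i.e. transitivity.
A: ✓.
B: ✓.
C: fails — Ruv and Rvu but not Ruu.
D: fails — Rpm and Rmn but not Rpn.
Valid on: A, B.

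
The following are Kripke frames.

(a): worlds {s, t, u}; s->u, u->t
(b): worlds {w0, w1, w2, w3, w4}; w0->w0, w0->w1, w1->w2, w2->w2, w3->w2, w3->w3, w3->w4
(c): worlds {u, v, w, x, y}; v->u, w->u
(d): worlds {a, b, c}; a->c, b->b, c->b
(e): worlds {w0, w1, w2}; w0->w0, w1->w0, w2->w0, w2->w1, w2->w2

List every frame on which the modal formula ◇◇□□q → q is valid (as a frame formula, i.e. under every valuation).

(c)

The schema corresponds to a generalized confluence (Geach) condition: ∀x ∀y (xR²y → ∃w (yR²w ∧ x = w)).
(a): fails — sR²t but no w with tR²w and s=w.
(b): fails — w0R²w1 but no w with w1R²w and w0=w.
(c): ✓.
(d): fails — aR²b but no w with bR²w and a=w.
(e): fails — w1R²w0 but no w with w0R²w and w1=w.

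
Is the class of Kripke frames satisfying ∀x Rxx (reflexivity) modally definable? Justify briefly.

The condition is reflexivity. A defining modal formula is □p → p.

Yes — defined by □p → p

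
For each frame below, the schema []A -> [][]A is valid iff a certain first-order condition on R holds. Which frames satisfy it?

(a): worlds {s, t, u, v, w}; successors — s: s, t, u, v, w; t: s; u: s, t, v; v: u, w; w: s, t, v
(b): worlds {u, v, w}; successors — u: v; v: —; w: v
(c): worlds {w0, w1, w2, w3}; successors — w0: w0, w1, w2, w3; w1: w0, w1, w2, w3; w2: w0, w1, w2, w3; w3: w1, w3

(b)

The schema corresponds to transitivity: forall x forall y forall z (Rxy & Ryz -> Rxz).
(a): fails — Ruv and Rvw but not Ruw.
(b): holds.
(c): fails — Rw3w1 and Rw1w0 but not Rw3w0.
Valid on: (b).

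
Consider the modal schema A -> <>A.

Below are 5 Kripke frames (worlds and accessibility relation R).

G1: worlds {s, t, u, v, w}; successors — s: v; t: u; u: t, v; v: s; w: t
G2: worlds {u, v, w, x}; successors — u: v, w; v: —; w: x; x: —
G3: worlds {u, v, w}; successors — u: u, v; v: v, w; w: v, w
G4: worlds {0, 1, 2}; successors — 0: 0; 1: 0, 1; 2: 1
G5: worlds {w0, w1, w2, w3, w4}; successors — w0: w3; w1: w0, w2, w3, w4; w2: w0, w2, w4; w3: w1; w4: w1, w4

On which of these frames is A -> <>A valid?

G3

Frame correspondent (Sahlqvist): forall x Rxx — i.e. reflexivity.
G1: fails — world s does not see itself.
G2: fails — world u does not see itself.
G3: satisfies the condition.
G4: fails — world 2 does not see itself.
G5: fails — world w0 does not see itself.
Valid on: G3.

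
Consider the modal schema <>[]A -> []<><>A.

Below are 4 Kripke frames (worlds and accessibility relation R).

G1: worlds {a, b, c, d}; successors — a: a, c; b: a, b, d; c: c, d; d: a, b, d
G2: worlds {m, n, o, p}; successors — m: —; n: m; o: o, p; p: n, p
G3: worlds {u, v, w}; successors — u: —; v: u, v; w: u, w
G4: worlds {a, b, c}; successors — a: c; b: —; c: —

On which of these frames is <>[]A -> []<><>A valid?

G1

The schema corresponds to a generalized confluence (Geach) condition: forall x forall y forall z ((xRy & xRz) -> exists w (yRw & z R^2 w)).
G1: satisfies the condition.
G2: fails — nRm, nRm but no w with mRw and mR²w.
G3: fails — vRu, vRu but no t with uRt and uR²t.
G4: fails — aRc, aRc but no w with cRw and cR²w.
Valid on: G1.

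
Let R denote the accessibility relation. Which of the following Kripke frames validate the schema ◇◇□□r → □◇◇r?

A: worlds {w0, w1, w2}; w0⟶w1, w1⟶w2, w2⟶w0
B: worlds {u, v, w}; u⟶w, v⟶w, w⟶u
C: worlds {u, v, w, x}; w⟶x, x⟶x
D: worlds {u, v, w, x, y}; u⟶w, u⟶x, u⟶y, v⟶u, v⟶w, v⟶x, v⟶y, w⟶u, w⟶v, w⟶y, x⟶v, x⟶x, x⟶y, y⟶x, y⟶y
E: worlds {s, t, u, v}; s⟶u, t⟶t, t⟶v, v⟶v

C, D, E

Frame correspondent (Sahlqvist): ∀x ∀y ∀z ((xR²y ∧ xRz) → ∃w (yR²w ∧ zR²w)) — i.e. a generalized confluence (Geach) condition.
A: fails — w0R²w2, w0Rw1 but no w with w2R²w and w1R²w.
B: fails — uR²u, uRw but no t with uR²t and wR²t.
C: holds.
D: holds.
E: holds.
Valid on: C, D, E.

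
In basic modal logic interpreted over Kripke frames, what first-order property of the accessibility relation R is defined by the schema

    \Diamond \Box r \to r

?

This schema is equivalent to the B axiom r → □◇r.
Its frame correspondent is symmetry — \forall x \forall y (Rxy \to Ryx).

Symmetry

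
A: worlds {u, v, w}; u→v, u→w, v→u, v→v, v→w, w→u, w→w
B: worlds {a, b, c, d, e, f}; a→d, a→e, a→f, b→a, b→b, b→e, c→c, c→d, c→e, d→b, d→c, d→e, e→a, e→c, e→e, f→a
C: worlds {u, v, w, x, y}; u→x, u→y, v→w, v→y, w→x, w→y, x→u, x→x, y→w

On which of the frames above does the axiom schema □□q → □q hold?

A

This is the axiom for density; its first-order frame correspondent is ∀x ∀y (Rxy → ∃z (Rxz ∧ Rzy)).
A: condition met.
B: fails — Rad but no z with Raz and Rzd.
C: fails — Ryw but no z with Ryz and Rzw.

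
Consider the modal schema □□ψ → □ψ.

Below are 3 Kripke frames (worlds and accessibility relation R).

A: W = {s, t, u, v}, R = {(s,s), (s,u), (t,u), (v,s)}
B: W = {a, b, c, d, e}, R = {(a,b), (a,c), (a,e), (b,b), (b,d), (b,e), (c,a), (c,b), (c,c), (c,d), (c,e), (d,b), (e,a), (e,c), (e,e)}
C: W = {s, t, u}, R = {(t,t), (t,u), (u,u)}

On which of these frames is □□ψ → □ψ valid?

B, C

The schema corresponds to density: ∀x ∀y (Rxy → ∃z (Rxz ∧ Rzy)).
A: fails — Rtu but no z with Rtz and Rzu.
B: condition met.
C: condition met.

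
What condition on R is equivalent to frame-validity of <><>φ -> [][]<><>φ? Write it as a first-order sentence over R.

This is a Sahlqvist (Geach-type) schema ◇^2□^0φ → □^2◇^2φ.
First-order correspondent: forall x forall y forall z ((x R^2 y & x R^2 z) -> exists w (y = w & z R^2 w)).

forall x forall y forall z ((x R^2 y & x R^2 z) -> exists w (y = w & z R^2 w))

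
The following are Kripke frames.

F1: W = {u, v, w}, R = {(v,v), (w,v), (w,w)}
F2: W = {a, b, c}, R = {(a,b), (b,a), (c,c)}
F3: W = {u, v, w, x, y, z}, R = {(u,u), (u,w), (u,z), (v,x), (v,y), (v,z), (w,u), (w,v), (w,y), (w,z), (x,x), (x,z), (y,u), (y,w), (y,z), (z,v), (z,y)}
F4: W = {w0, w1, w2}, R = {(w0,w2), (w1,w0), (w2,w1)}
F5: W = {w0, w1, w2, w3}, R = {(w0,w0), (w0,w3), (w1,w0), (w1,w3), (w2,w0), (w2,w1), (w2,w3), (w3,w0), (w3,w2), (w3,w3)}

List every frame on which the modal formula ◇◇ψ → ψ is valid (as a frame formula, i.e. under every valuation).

F2

Frame correspondent (Sahlqvist): ∀x ∀y (xR²y → ∃w (y = w ∧ x = w)) — i.e. a generalized confluence (Geach) condition.
F1: fails — wR²v but v ≠ w.
F2: ✓.
F3: fails — uR²v but v ≠ u.
F4: fails — w0R²w1 but w1 ≠ w0.
F5: fails — w0R²w2 but w2 ≠ w0.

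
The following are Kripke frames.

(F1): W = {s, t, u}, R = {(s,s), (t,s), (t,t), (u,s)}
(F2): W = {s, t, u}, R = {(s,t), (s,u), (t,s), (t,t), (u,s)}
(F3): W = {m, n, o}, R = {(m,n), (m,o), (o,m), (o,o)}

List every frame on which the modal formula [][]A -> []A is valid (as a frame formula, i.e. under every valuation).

The schema corresponds to density: forall x forall y (Rxy -> exists z (Rxz & Rzy)).
(F1): ✓.
(F2): fails — Rus but no z with Ruz and Rzs.
(F3): fails — Rmn but no z with Rmz and Rzn.
Valid on: (F1).

(F1)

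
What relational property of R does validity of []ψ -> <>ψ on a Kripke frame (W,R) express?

seriality: forall x exists y Rxy

Suppose □ψ→◇ψ is valid. At any x set V(ψ)=W. Then □ψ at x, so ◇ψ at x, so x has a successor.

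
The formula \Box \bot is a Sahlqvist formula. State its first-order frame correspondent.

□⊥ is valid iff no world has any successor (otherwise □⊥ fails at any world with one).

Emptiness of R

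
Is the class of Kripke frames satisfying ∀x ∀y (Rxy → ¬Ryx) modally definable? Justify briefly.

Modal frame validity is preserved under surjective bounded morphisms.
The 5-cycle (worlds w0,w1,w2,w3,w4 with w0→w1→w2→w3→w4→w0) is asymmetric. Mapping every world to a single reflexive point • is a surjective bounded morphism, and the reflexive point is not asymmetric (R•• but asymmetry requires ¬R••).
Hence asymmetry is not modally definable.

Not modally definable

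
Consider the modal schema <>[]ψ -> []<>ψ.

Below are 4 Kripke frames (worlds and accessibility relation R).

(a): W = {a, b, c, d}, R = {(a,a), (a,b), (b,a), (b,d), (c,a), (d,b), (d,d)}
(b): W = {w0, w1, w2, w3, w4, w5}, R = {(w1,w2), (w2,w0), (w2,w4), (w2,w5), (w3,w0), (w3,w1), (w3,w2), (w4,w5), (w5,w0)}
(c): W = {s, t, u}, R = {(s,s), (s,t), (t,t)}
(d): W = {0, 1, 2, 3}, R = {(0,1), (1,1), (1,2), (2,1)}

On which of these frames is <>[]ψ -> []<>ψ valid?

This is the axiom for convergence; its first-order frame correspondent is forall x forall y forall z (Rxy & Rxz -> exists w (Ryw & Rzw)).
(a): ✓.
(b): fails — Rw2w4 and Rw2w5 but w4 and w5 have no common successor.
(c): ✓.
(d): ✓.

(a), (c), (d)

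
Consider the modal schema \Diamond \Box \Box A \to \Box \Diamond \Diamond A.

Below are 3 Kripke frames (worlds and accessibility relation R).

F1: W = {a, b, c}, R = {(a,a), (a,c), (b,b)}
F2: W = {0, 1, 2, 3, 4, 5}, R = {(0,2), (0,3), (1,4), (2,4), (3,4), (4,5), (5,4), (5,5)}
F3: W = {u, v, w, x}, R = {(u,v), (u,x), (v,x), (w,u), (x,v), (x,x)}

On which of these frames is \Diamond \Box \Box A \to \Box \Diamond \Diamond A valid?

This is the axiom for a generalized confluence (Geach) condition; its first-order frame correspondent is \forall x \forall y \forall z ((xRy \wedge xRz) \to \exists w (y R^2 w \wedge z R^2 w)).
F1: fails — aRa, aRc but no w with aR²w and cR²w.
F2: condition met.
F3: condition met.

F2, F3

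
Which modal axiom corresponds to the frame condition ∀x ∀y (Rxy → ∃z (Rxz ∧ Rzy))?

□□r → □r

This is density; the standard corresponding axiom is C4: □□r → □r.
Suppose □□r→□r is valid. Take Rxy and set V(r)={w : xR²w}. Then □□r at x, so □r at x, so r at y, i.e. ∃z(Rxz∧Rzy).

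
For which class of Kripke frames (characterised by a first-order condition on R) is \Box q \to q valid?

reflexivity

Suppose □q→q is valid. At any x set V(q)={w : Rxw}. Then □q holds at x, so q holds at x, i.e. Rxx.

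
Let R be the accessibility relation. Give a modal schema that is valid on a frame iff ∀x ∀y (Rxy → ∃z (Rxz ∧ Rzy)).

The condition is density. The C4 schema □□s → □s defines it.
Suppose □□s→□s is valid. Take Rxy and set V(s)={w : xR²w}. Then □□s at x, so □s at x, so s at y, i.e. ∃z(Rxz∧Rzy).

□□s → □s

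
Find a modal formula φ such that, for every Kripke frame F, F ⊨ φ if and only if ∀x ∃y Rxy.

The condition is seriality. The D schema □q → ◇q defines it.
Suppose □q→◇q is valid. At any x set V(q)=W. Then □q at x, so ◇q at x, so x has a successor.

□q → ◇q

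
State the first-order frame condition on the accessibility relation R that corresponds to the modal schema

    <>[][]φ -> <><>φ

forall x forall y (xRy -> exists w (y R^2 w & x R^2 w))

This is a Sahlqvist (Geach-type) schema ◇^1□^2φ → □^0◇^2φ.
First-order correspondent: forall x forall y (xRy -> exists w (y R^2 w & x R^2 w)).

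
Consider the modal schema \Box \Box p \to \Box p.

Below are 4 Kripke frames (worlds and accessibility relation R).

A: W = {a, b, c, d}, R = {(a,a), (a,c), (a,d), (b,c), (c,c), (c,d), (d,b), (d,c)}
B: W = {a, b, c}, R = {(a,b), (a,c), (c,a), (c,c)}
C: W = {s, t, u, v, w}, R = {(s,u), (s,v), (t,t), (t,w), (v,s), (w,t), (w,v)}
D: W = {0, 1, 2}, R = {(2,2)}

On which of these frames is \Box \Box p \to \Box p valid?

D

The schema corresponds to density: \forall x \forall y (Rxy \to \exists z (Rxz \wedge Rzy)).
A: fails — Rdb but no z with Rdz and Rzb.
B: fails — Rab but no z with Raz and Rzb.
C: fails — Rvs but no z with Rvz and Rzs.
D: satisfies the condition.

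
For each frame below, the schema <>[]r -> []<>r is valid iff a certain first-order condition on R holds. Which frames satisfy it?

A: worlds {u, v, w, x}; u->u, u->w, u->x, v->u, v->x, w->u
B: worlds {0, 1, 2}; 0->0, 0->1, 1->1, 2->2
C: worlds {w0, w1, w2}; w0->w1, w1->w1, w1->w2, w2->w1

Frame correspondent (Sahlqvist): forall x forall y forall z (Rxy & Rxz -> exists w (Ryw & Rzw)) — i.e. convergence.
A: fails — Ruw and Rux but w and x have no common successor.
B: holds.
C: holds.

B, C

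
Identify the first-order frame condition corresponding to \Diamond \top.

◇⊤ holds at w iff w has a successor, so frame-validity of ◇⊤ is exactly seriality. Equivalently via □ψ → ◇ψ:
Suppose □ψ→◇ψ is valid. At any x set V(ψ)=W. Then □ψ at x, so ◇ψ at x, so x has a successor.
Conversely, any frame satisfying \forall x \exists y Rxy validates the schema.
So the correspondent is seriality.

seriality: \forall x \exists y Rxy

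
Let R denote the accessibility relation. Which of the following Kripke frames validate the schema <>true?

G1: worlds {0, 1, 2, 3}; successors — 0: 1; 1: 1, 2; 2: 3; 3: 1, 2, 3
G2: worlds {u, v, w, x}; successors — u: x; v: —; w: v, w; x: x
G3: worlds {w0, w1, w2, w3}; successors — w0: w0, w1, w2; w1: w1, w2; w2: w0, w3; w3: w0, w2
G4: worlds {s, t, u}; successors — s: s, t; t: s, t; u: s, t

The schema corresponds to seriality: forall x exists y Rxy.
G1: condition met.
G2: fails — world v has no successor.
G3: condition met.
G4: condition met.
Valid on: G1, G3, G4.

G1, G3, G4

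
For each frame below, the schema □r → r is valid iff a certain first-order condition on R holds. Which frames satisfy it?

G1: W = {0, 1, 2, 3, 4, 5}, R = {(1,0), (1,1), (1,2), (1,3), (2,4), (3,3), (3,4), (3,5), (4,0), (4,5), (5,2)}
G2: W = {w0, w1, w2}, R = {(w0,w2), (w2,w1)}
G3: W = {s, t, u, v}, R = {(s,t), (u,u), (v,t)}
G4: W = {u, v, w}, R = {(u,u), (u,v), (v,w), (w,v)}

This is the axiom for reflexivity; its first-order frame correspondent is ∀x Rxx.
G1: fails — world 0 does not see itself.
G2: fails — world w0 does not see itself.
G3: fails — world s does not see itself.
G4: fails — world v does not see itself.

none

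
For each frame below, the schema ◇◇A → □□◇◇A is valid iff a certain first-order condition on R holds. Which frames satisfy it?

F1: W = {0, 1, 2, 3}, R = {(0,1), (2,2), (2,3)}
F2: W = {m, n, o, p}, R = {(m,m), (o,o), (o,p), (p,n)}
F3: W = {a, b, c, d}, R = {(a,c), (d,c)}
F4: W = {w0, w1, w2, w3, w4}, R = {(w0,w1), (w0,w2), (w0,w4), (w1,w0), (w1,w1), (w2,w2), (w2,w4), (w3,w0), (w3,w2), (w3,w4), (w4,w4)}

F3

This is the axiom for a generalized confluence (Geach) condition; its first-order frame correspondent is ∀x ∀y ∀z ((xR²y ∧ xR²z) → ∃w (y = w ∧ zR²w)).
F1: fails — 2R²2, 2R²3 but no w with 2=w and 3R²w.
F2: fails — oR²n, oR²n but no w with n=w and nR²w.
F3: condition met.
F4: fails — w0R²w0, w0R²w2 but no w with w0=w and w2R²w.
Valid on: F3.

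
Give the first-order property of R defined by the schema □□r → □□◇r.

∀x ∀z (xR²z → ∃w (xR²w ∧ zRw))

This is a Sahlqvist (Geach-type) schema ◇^0□^2r → □^2◇^1r.
Minimal-valuation argument: fix x; take any y with xR^0y and any z with xR^2z. Set V(r) to the set of worlds R-reachable from y in exactly 2 steps. Then □^2r holds at y, so the antecedent holds at x; validity forces ◇^1r at z, giving a w with zR^1w and yR^2w.
First-order correspondent: ∀x ∀z (xR²z → ∃w (xR²w ∧ zRw)).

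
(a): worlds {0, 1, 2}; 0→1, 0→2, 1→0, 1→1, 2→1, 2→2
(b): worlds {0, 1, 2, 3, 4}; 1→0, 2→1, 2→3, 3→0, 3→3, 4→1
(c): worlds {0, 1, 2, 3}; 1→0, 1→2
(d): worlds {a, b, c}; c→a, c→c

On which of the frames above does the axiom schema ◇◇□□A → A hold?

This is the axiom for a generalized confluence (Geach) condition; its first-order frame correspondent is ∀x ∀y (xR²y → ∃w (yR²w ∧ x = w)).
(a): condition met.
(b): fails — 2R²0 but no w with 0R²w and 2=w.
(c): condition met.
(d): fails — cR²a but no w with aR²w and c=w.

(a), (c)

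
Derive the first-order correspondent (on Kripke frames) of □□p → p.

This is a Sahlqvist (Geach-type) schema ◇^0□^2p → □^0◇^0p.
Minimal-valuation argument: fix x; take any y with xR^0y and any z with xR^0z. Set V(p) to the set of worlds R-reachable from y in exactly 2 steps. Then □^2p holds at y, so the antecedent holds at x; validity forces ◇^0p at z, giving a w with zR^0w and yR^2w.
First-order correspondent: ∀x ∃w (xR²w ∧ x = w).

∀x ∃w (xR²w ∧ x = w)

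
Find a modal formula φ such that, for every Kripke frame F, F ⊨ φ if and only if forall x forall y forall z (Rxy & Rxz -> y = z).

A defining formula is ◇q → □q (the CD axiom).

◇q → □q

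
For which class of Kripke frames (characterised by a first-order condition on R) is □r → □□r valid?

This is the 4 axiom.
It corresponds to transitivity: ∀x ∀y ∀z (Rxy ∧ Ryz → Rxz).

transitivity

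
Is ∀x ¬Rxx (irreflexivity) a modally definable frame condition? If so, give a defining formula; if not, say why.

Not modally definable

If a class were modally definable it would be closed under surjective bounded morphisms (Goldblatt–Thomason).
The 4-cycle (worlds s,t,u,v with s→t→u→v→s) is irreflexive, and the map sending every world to a single reflexive point • is a surjective bounded morphism (forth: every edge maps to (•,•); back: every world has a successor). So any modal formula valid on the 4-cycle is also valid on the reflexive point, which is not irreflexive.
So the class is not modally definable.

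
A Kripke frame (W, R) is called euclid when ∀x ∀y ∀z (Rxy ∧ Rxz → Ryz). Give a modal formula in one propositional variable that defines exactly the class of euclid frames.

◇ψ → □◇ψ

The condition is the Euclidean property. The 5 schema ◇ψ → □◇ψ defines it.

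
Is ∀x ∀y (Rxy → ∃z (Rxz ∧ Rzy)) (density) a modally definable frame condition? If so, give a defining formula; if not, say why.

This is a Sahlqvist condition; the C4 axiom □□r → □r defines it.
Suppose □□r→□r is valid. Take Rxy and set V(r)={w : xR²w}. Then □□r at x, so □r at x, so r at y, i.e. ∃z(Rxz∧Rzy).

Yes, by □□r → □r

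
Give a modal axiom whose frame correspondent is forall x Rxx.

The condition is reflexivity. The T schema □s → s defines it.
Suppose □s→s is valid. At any x set V(s)={w : Rxw}. Then □s holds at x, so s holds at x, i.e. Rxx.

□s → s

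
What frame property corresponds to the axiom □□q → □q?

density

Suppose □□q→□q is valid. Take Rxy and set V(q)={w : xR²w}. Then □□q at x, so □q at x, so q at y, i.e. ∃z(Rxz∧Rzy).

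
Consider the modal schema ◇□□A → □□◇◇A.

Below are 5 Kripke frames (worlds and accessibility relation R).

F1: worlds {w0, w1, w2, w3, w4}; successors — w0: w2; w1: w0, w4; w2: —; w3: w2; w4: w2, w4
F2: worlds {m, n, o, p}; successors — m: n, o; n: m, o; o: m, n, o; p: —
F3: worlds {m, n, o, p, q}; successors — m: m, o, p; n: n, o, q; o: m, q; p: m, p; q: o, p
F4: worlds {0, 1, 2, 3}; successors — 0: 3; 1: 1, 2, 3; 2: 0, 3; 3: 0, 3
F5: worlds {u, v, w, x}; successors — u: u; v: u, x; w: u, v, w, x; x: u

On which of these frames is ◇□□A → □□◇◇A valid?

F2, F3, F4, F5

This is the axiom for a generalized confluence (Geach) condition; its first-order frame correspondent is ∀x ∀y ∀z ((xRy ∧ xR²z) → ∃w (yR²w ∧ zR²w)).
F1: fails — w1Rw0, w1R²w2 but no w with w0R²w and w2R²w.
F2: holds.
F3: holds.
F4: holds.
F5: holds.
Valid on: F2, F3, F4, F5.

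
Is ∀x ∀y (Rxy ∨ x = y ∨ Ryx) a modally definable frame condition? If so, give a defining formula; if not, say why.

Modal frame validity is preserved under disjoint unions.
Take 2 disjoint single-world reflexive frames: each is trivially connected, but their disjoint union has 2 worlds with no edge between distinct components, so it is not connected.
So the class is not modally definable.

No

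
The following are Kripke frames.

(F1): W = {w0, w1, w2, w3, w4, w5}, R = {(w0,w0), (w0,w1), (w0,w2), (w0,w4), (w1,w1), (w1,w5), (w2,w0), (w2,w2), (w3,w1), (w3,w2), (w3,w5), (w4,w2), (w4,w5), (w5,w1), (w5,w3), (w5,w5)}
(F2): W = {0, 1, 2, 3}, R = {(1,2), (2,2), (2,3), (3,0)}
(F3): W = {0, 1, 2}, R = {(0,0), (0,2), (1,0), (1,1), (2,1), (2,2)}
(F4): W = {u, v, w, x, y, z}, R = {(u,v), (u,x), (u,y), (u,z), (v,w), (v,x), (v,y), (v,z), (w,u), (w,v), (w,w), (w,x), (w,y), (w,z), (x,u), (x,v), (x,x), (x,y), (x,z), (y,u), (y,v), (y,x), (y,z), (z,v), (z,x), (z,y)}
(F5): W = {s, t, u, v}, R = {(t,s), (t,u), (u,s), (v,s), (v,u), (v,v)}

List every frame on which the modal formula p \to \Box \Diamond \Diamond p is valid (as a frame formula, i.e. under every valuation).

(F3), (F4)

This is the axiom for a generalized confluence (Geach) condition; its first-order frame correspondent is \forall x \forall z (xRz \to \exists w (x = w \wedge z R^2 w)).
(F1): fails — w0Rw1 but no w with w0=w and w1R²w.
(F2): fails — 1R2 but no w with 1=w and 2R²w.
(F3): condition met.
(F4): condition met.
(F5): fails — tRs but no w with t=w and sR²w.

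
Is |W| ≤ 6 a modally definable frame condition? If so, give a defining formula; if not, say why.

If a class were modally definable it would be closed under disjoint unions (Goldblatt–Thomason).
Any modal formula valid on each of 7 disjoint one-world frames is valid on their disjoint union (validity is preserved under disjoint unions). Each one-world frame has |W|=1≤6, but the union has |W|=7.
So no modal formula (or set of formulas) defines exactly the |W|≤6 frames.

Not modally definable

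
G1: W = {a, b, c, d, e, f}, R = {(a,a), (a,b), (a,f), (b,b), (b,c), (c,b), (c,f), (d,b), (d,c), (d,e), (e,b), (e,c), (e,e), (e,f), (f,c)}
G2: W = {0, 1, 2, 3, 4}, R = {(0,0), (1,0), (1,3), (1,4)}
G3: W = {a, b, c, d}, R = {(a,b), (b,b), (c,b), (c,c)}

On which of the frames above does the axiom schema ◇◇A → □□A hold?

Frame correspondent (Sahlqvist): ∀x ∀y ∀z ((xR²y ∧ xR²z) → ∃w (y = w ∧ z = w)) — i.e. a generalized confluence (Geach) condition.
G1: fails — aR²a, aR²b but a ≠ b.
G2: ✓.
G3: fails — cR²b, cR²c but b ≠ c.
Valid on: G2.

G2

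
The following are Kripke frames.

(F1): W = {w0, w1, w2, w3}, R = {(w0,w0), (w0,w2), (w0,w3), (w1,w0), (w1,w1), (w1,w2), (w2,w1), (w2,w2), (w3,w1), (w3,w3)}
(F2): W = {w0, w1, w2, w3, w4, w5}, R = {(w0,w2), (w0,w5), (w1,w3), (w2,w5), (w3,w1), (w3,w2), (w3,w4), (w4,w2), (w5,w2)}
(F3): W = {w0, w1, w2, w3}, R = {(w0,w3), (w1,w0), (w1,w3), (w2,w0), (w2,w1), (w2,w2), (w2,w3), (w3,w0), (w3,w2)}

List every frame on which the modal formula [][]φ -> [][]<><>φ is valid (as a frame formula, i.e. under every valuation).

This is the axiom for a generalized confluence (Geach) condition; its first-order frame correspondent is forall x forall z (x R^2 z -> exists w (x R^2 w & z R^2 w)).
(F1): satisfies the condition.
(F2): fails — w1R²w4 but no w with w1R²w and w4R²w.
(F3): satisfies the condition.
Valid on: (F1), (F3).

(F1), (F3)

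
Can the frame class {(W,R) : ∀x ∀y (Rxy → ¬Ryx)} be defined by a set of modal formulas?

Modal frame validity is preserved under surjective bounded morphisms.
The 4-cycle (worlds a,b,c,d with a→b→c→d→a) is asymmetric. Mapping every world to a single reflexive point • is a surjective bounded morphism, and the reflexive point is not asymmetric (R•• but asymmetry requires ¬R••).
So no modal formula (or set of formulas) defines exactly the asymmetric frames.

No — not modally definable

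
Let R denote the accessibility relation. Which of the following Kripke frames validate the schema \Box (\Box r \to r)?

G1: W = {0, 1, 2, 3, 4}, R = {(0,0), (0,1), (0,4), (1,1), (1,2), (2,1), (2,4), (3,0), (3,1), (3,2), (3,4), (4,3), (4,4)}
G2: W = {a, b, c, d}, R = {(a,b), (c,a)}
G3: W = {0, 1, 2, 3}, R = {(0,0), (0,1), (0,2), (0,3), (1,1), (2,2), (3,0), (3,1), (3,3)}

Frame correspondent (Sahlqvist): \forall x \forall y (Rxy \to Ryy) — i.e. shift-reflexivity.
G1: fails — R32 but not R22.
G2: fails — Rca but not Raa.
G3: ✓.

G3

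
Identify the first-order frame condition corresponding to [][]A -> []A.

Suppose □□A→□A is valid. Take Rxy and set V(A)={w : xR²w}. Then □□A at x, so □A at x, so A at y, i.e. ∃z(Rxz∧Rzy).

density: forall x forall y (Rxy -> exists z (Rxz & Rzy))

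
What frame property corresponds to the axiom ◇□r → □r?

Equivalently (dual form): ◇r → □◇r.
Suppose ◇r→□◇r is valid. Take Rxy, Rxz and set V(r)={y}. Then ◇r at x, so □◇r at x, so ◇r at z, so some w with Rzw has r; w=y, i.e. Rzy. By symmetry of the argument, Ryz.
Conversely, on a frame with the Euclidean property the schema holds at every world under every valuation.
Frame condition: ∀x ∀y ∀z (Rxy ∧ Rxz → Ryz).

the Euclidean property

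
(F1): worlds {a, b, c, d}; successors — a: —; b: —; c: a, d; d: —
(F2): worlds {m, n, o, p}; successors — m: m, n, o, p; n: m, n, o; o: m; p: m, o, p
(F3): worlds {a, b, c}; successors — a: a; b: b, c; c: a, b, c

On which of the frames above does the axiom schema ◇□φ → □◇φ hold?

Frame correspondent (Sahlqvist): ∀x ∀y ∀z (Rxy ∧ Rxz → ∃w (Ryw ∧ Rzw)) — i.e. convergence.
(F1): fails — Rca and Rca but a and a have no common successor.
(F2): satisfies the condition.
(F3): fails — Rcb and Rca but b and a have no common successor.
Valid on: (F2).

(F2)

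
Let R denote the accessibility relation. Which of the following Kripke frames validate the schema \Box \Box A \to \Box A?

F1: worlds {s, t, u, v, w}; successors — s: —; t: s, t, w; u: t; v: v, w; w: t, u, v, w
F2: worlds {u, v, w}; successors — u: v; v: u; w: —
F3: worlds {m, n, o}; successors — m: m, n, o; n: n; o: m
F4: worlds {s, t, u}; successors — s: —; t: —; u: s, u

This is the axiom for density; its first-order frame correspondent is \forall x \forall y (Rxy \to \exists z (Rxz \wedge Rzy)).
F1: condition met.
F2: fails — Ruv but no z with Ruz and Rzv.
F3: condition met.
F4: condition met.

F1, F3, F4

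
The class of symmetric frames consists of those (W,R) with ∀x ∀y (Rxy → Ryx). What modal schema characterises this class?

r → □◇r

The condition is symmetry. The B schema r → □◇r defines it.
Suppose r→□◇r is valid. Take Rxy and set V(r)={x}. Then r at x, so □◇r at x, so ◇r at y, so some z with Ryz has r; z=x, i.e. Ryx.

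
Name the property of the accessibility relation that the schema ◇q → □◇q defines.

The Euclidean property

Suppose ◇q→□◇q is valid. Take Rxy, Rxz and set V(q)={y}. Then ◇q at x, so □◇q at x, so ◇q at z, so some w with Rzw has q; w=y, i.e. Rzy. By symmetry of the argument, Ryz.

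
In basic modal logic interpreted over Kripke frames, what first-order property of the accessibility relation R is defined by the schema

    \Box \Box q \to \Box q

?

density: \forall x \forall y (Rxy \to \exists z (Rxz \wedge Rzy))

Suppose □□q→□q is valid. Take Rxy and set V(q)={w : xR²w}. Then □□q at x, so □q at x, so q at y, i.e. ∃z(Rxz∧Rzy).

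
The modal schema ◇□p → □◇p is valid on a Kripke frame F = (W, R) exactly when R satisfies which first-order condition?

Suppose ◇□p→□◇p is valid. Take Rxy, Rxz and set V(p)={w : Ryw}. Then □p at y so ◇□p at x, so □◇p at x, so ◇p at z, giving w with Rzw and Ryw.

convergence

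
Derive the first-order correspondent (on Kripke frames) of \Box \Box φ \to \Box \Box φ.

This is a Sahlqvist (Geach-type) schema ◇^0□^2φ → □^2◇^0φ.
Minimal-valuation argument: fix x; take any y with xR^0y and any z with xR^2z. Set V(φ) to the set of worlds R-reachable from y in exactly 2 steps. Then □^2φ holds at y, so the antecedent holds at x; validity forces ◇^0φ at z, giving a w with zR^0w and yR^2w.
First-order correspondent: \forall x \forall z (x R^2 z \to \exists w (x R^2 w \wedge z = w)).

\forall x \forall z (x R^2 z \to \exists w (x R^2 w \wedge z = w))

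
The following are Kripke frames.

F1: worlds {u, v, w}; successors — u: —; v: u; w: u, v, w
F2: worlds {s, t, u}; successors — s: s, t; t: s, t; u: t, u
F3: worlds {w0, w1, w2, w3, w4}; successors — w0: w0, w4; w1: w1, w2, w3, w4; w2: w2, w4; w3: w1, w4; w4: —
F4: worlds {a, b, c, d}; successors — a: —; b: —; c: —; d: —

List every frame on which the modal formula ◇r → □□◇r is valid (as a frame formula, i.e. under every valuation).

This is the axiom for a generalized confluence (Geach) condition; its first-order frame correspondent is ∀x ∀y ∀z ((xRy ∧ xR²z) → ∃w (y = w ∧ zRw)).
F1: fails — wRu, wR²u but no t with u=t and uRt.
F2: fails — uRu, uR²s but no w with u=w and sRw.
F3: fails — w0Rw0, w0R²w4 but no w with w0=w and w4Rw.
F4: condition met.
Valid on: F4.

F4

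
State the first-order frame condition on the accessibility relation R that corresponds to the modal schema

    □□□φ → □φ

This is a Sahlqvist (Geach-type) schema ◇^0□^3φ → □^1◇^0φ.
Minimal-valuation argument: fix x; take any y with xR^0y and any z with xR^1z. Set V(φ) to the set of worlds R-reachable from y in exactly 3 steps. Then □^3φ holds at y, so the antecedent holds at x; validity forces ◇^0φ at z, giving a w with zR^0w and yR^3w.
First-order correspondent: ∀x ∀z (xRz → ∃w (xR³w ∧ z = w)).

∀x ∀z (xRz → ∃w (xR³w ∧ z = w))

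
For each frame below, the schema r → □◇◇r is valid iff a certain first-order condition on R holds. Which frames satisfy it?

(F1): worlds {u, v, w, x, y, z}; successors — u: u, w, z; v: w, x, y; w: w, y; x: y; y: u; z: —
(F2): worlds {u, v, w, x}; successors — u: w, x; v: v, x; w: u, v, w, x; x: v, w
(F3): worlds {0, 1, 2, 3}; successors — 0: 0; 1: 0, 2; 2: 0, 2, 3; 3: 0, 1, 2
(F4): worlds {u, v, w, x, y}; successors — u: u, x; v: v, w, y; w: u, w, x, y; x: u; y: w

The schema corresponds to a generalized confluence (Geach) condition: ∀x ∀z (xRz → ∃w (x = w ∧ zR²w)).
(F1): fails — uRz but no t with u=t and zR²t.
(F2): condition met.
(F3): fails — 1R0 but no w with 1=w and 0R²w.
(F4): fails — vRw but no t with v=t and wR²t.
Valid on: (F2).

(F2)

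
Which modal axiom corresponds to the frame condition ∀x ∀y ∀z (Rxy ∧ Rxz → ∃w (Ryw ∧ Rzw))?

◇□q → □◇q

This is convergence; the standard corresponding axiom is .2: ◇□q → □◇q.
Suppose ◇□q→□◇q is valid. Take Rxy, Rxz and set V(q)={w : Ryw}. Then □q at y so ◇□q at x, so □◇q at x, so ◇q at z, giving w with Rzw and Ryw.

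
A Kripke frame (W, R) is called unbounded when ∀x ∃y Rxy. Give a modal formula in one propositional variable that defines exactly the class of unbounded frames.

□r → ◇r

The condition is seriality. The D schema □r → ◇r defines it.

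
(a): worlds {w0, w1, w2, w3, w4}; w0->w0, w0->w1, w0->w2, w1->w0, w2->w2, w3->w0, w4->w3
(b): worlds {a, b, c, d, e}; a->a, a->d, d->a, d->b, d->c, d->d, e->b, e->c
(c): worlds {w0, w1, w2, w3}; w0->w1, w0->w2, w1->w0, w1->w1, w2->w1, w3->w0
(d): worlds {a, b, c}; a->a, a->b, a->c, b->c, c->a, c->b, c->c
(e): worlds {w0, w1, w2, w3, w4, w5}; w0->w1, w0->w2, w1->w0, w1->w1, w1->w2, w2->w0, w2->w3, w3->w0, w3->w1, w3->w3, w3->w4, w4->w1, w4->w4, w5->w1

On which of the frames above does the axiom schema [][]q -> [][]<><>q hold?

Frame correspondent (Sahlqvist): forall x forall z (x R^2 z -> exists w (x R^2 w & z R^2 w)) — i.e. a generalized confluence (Geach) condition.
(a): satisfies the condition.
(b): fails — aR²b but no w with aR²w and bR²w.
(c): satisfies the condition.
(d): satisfies the condition.
(e): satisfies the condition.
Valid on: (a), (c), (d), (e).

(a), (c), (d), (e)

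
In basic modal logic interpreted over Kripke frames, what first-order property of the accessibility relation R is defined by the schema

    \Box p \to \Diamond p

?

This is the D axiom.
It corresponds to seriality: \forall x \exists y Rxy.

seriality: \forall x \exists y Rxy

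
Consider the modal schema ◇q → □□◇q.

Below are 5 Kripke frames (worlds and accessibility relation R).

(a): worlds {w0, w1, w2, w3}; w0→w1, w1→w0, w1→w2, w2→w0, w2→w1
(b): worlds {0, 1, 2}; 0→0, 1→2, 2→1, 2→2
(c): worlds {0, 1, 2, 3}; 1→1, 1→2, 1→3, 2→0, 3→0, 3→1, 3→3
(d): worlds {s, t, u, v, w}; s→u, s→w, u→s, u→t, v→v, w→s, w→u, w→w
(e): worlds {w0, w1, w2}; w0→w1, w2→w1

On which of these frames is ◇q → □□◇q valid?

Frame correspondent (Sahlqvist): ∀x ∀y ∀z ((xRy ∧ xR²z) → ∃w (y = w ∧ zRw)) — i.e. a generalized confluence (Geach) condition.
(a): fails — w1Rw0, w1R²w0 but no w with w0=w and w0Rw.
(b): fails — 2R1, 2R²1 but no w with 1=w and 1Rw.
(c): fails — 1R1, 1R²0 but no w with 1=w and 0Rw.
(d): fails — sRu, sR²t but no w* with u=w* and tRw*.
(e): holds.

(e)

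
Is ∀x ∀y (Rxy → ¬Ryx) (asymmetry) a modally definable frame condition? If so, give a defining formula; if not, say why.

Not definable by any modal formula

Modal frame validity is preserved under surjective bounded morphisms.
The 5-cycle (worlds a,b,c,d,e with a→b→c→d→e→a) is asymmetric. Mapping every world to a single reflexive point • is a surjective bounded morphism, and the reflexive point is not asymmetric (R•• but asymmetry requires ¬R••).
Hence asymmetry is not modally definable.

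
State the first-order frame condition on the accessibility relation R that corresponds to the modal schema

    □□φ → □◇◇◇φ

∀x ∀z (xRz → ∃w (xR²w ∧ zR³w))

This is a Sahlqvist (Geach-type) schema ◇^0□^2φ → □^1◇^3φ.
Minimal-valuation argument: fix x; take any y with xR^0y and any z with xR^1z. Set V(φ) to the set of worlds R-reachable from y in exactly 2 steps. Then □^2φ holds at y, so the antecedent holds at x; validity forces ◇^3φ at z, giving a w with zR^3w and yR^2w.
First-order correspondent: ∀x ∀z (xRz → ∃w (xR²w ∧ zR³w)).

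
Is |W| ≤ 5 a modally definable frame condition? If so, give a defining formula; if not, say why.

No

Modal frame validity is preserved under disjoint unions.
Any modal formula valid on each of 6 disjoint one-world frames is valid on their disjoint union (validity is preserved under disjoint unions). Each one-world frame has |W|=1≤5, but the union has |W|=6.
So the class is not modally definable.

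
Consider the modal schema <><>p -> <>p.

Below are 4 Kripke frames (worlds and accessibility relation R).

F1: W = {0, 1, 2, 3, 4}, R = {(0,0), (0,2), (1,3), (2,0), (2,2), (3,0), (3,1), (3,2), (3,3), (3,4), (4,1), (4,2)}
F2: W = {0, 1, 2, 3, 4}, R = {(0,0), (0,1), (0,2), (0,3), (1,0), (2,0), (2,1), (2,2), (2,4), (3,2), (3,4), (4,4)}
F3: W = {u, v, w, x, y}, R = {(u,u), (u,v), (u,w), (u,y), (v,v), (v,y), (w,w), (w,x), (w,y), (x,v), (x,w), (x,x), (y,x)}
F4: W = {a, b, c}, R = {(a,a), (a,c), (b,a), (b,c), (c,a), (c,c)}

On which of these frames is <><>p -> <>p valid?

The schema corresponds to transitivity: forall x forall y forall z (Rxy & Ryz -> Rxz).
F1: fails — R13 and R34 but not R14.
F2: fails — R10 and R02 but not R12.
F3: fails — Rxw and Rwy but not Rxy.
F4: condition met.

F4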